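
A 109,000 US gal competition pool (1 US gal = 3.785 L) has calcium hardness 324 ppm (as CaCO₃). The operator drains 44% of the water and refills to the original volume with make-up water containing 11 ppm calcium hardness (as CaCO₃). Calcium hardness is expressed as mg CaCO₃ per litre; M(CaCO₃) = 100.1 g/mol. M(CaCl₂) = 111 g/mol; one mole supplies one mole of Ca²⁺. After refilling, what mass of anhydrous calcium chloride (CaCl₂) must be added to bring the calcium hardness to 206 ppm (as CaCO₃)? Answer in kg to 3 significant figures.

9.02 kg

Volume: 109,000 US gal × 3.785 L/gal = 412,565 L.
After draining 44% and refilling: 324 × 0.56 + 11 × 0.44 = 186.28 ppm.
Deficit to target: 206 − 186.28 = 19.72 mg/L.
As CaCO₃: 19.72 mg/L × 412,565 L = 8136 g; ÷ 100.1 = 81.28 mol Ca²⁺.
Mass: 81.28 × 111 = 9022 g.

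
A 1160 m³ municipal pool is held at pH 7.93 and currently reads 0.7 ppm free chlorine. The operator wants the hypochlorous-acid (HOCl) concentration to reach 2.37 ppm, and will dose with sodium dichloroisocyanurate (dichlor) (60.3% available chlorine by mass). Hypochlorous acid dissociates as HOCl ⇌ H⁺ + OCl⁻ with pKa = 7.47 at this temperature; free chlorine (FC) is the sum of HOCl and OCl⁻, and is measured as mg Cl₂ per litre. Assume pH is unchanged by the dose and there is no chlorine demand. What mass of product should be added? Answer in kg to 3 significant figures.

Volume: 1160 m³ = 1,160,000 L.
[OCl⁻]/[HOCl] = 10^(pH − pKa) = 10^(7.93 − 7.47) = 2.884; fraction as HOCl = 1/(1 + 2.884) = 0.2575.
Free chlorine required for 2.37 ppm HOCl: 2.37 / 0.2575 = 9.205 ppm.
FC to add: 9.205 − 0.7 = 8.505 mg/L as Cl₂.
Cl₂ equivalent: 8.505 mg/L × 1,160,000 L = 9866 g.
Product at 60.3% available Cl: 9866 / 0.603 = 16,360 g.

16.4 kg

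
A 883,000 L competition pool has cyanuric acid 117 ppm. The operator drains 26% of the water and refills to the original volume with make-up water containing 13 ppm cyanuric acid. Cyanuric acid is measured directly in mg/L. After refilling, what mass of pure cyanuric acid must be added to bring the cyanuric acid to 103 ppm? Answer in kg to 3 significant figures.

After draining 26% and refilling: 117 × 0.74 + 13 × 0.26 = 89.96 ppm.
Deficit to target: 103 − 89.96 = 13.04 mg/L.
Mass: 13.04 mg/L × 883,000 L = 11,510 g cyanuric acid.

11.5 kg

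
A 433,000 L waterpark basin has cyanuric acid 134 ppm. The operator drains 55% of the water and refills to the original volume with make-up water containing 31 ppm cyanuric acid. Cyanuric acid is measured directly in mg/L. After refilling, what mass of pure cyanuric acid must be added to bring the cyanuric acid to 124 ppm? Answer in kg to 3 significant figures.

20.2 kg

After draining 55% and refilling: 134 × 0.45 + 31 × 0.55 = 77.35 ppm.
Deficit to target: 124 − 77.35 = 46.65 mg/L.
Mass: 46.65 mg/L × 433,000 L = 20,200 g cyanuric acid.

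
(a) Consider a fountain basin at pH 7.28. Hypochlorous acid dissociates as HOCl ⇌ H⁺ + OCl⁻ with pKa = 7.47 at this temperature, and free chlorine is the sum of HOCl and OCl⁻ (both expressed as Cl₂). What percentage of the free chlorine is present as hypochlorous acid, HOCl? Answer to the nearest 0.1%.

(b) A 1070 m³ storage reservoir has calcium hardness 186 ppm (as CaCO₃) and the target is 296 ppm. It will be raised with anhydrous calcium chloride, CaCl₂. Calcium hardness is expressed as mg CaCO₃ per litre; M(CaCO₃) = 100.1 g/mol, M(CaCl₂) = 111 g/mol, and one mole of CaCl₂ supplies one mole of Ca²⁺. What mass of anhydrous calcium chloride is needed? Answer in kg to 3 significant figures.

(a) [OCl⁻]/[HOCl] = 10^(pH − pKa) = 10^(7.28 − 7.47) = 10^-0.19 = 0.6457.
(a) Fraction as HOCl = 1 / (1 + 0.6457) = 0.6077.

(b) Volume: 1070 m³ = 1,070,000 L.
(b) Hardness to add: (296 − 186) = 110 mg/L as CaCO₃ × 1,070,000 L = 117,700 g as CaCO₃.
(b) Moles of Ca²⁺ (1 mol Ca²⁺ ≡ 1 mol CaCO₃): 117,700 / 100.1 g/mol = 1176 mol.
(b) Mass of CaCl₂: 1176 × 111 = 130,500 g.

(a) 60.8%; (b) 131 kg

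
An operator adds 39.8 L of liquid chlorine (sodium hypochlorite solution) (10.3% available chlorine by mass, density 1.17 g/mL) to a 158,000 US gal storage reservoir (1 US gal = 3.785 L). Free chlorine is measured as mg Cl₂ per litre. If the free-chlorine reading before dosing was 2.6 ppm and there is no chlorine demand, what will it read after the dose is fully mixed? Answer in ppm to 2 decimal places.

10.62 ppm

Volume: 158,000 US gal × 3.785 L/gal = 598,030 L.
Mass of solution: 39.8 L × 1000 mL/L × 1.17 g/mL = 46,570 g.
Available chlorine delivered: 46,570 g × 0.103 = 4796 g as Cl₂.
Concentration rise: 4796 g / 598,030 L = 8.02 mg/L = 8.02 ppm.
Final FC: 2.6 + 8.02 = 10.62 ppm.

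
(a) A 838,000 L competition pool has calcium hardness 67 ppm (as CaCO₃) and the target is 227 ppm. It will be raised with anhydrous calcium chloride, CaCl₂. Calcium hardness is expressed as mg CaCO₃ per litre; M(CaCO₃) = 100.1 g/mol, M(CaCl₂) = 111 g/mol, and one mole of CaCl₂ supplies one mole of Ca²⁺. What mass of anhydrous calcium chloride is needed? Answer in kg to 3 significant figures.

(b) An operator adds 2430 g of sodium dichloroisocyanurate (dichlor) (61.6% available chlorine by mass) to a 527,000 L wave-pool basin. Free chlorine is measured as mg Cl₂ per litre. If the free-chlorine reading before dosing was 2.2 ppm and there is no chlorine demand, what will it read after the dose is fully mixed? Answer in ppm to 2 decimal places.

(a) Hardness to add: (227 − 67) = 160 mg/L as CaCO₃ × 838,000 L = 134,100 g as CaCO₃.
(a) Moles of Ca²⁺ (1 mol Ca²⁺ ≡ 1 mol CaCO₃): 134,100 / 100.1 g/mol = 1339 mol.
(a) Mass of CaCl₂: 1339 × 111 = 148,700 g.

(b) Available chlorine delivered: 2430 g × 0.616 = 1497 g as Cl₂.
(b) Concentration rise: 1497 g / 527,000 L = 2.84 mg/L = 2.84 ppm.
(b) Final FC: 2.2 + 2.84 = 5.04 ppm.

(a) 149 kg; (b) 5.04 ppm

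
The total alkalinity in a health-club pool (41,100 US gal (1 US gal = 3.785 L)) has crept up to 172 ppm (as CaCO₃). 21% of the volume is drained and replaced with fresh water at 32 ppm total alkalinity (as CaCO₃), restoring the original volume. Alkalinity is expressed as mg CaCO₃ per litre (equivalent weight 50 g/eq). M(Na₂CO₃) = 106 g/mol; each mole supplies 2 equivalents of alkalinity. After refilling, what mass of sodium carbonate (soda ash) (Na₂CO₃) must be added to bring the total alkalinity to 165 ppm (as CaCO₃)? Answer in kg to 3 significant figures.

3.69 kg

Volume: 41,100 US gal × 3.785 L/gal = 155,564 L.
After draining 21% and refilling: 172 × 0.79 + 32 × 0.21 = 142.6 ppm.
Deficit to target: 165 − 142.6 = 22.4 mg/L.
As CaCO₃: 22.4 mg/L × 155,564 L = 3485 g; ÷ 50 g/eq ÷ 2 = 34.85 mol Na₂CO₃.
Mass: 34.85 × 106 = 3694 g.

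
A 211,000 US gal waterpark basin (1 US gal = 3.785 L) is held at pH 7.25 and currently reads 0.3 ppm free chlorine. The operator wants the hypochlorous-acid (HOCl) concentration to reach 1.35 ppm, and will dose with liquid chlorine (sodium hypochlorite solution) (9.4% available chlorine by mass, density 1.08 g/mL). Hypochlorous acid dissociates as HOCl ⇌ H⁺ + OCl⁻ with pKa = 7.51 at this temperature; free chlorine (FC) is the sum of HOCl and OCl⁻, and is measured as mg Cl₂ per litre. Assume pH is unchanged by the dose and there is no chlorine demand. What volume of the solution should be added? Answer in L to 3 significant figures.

14.1 L

Volume: 211,000 US gal × 3.785 L/gal = 798,635 L.
[OCl⁻]/[HOCl] = 10^(pH − pKa) = 10^(7.25 − 7.51) = 0.5495; fraction as HOCl = 1/(1 + 0.5495) = 0.6454.
Free chlorine required for 1.35 ppm HOCl: 1.35 / 0.6454 = 2.092 ppm.
FC to add: 2.092 − 0.3 = 1.792 mg/L as Cl₂.
Cl₂ equivalent: 1.792 mg/L × 798,635 L = 1431 g.
Product at 9.4% available Cl: 1431 / 0.094 = 15,220 g.
Volume: 15,220 g ÷ 1.08 g/mL = 14,100 mL.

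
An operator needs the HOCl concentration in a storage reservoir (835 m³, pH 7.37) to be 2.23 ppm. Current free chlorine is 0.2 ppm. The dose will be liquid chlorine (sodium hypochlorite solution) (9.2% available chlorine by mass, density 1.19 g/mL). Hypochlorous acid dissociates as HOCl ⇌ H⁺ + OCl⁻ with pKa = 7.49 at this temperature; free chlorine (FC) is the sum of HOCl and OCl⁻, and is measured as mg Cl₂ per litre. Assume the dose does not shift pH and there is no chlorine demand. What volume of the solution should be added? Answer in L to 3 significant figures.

Volume: 835 m³ = 835,000 L.
[OCl⁻]/[HOCl] = 10^(pH − pKa) = 10^(7.37 − 7.49) = 0.7586; fraction as HOCl = 1/(1 + 0.7586) = 0.5686.
Free chlorine required for 2.23 ppm HOCl: 2.23 / 0.5686 = 3.922 ppm.
FC to add: 3.922 − 0.2 = 3.722 mg/L as Cl₂.
Cl₂ equivalent: 3.722 mg/L × 835,000 L = 3108 g.
Product at 9.2% available Cl: 3108 / 0.092 = 33,780 g.
Volume: 33,780 g ÷ 1.19 g/mL = 28,380 mL.

28.4 L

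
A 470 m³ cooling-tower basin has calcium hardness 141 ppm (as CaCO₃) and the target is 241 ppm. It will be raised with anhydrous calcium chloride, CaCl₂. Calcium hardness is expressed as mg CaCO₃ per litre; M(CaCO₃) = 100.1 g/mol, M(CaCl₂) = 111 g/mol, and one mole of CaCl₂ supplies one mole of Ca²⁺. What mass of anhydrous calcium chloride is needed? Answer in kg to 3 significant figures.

52.1 kg

Volume: 470 m³ = 470,000 L.
Hardness to add: (241 − 141) = 100 mg/L as CaCO₃ × 470,000 L = 47,000 g as CaCO₃.
Moles of Ca²⁺ (1 mol Ca²⁺ ≡ 1 mol CaCO₃): 47,000 / 100.1 g/mol = 469.5 mol.
Mass of CaCl₂: 469.5 × 111 = 52,120 g.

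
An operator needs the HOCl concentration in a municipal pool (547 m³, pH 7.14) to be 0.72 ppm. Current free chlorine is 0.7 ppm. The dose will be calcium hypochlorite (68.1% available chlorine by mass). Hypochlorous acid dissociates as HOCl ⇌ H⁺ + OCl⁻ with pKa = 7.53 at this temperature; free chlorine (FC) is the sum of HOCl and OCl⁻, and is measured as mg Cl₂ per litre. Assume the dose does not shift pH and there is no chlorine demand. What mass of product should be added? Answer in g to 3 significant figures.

Volume: 547 m³ = 547,000 L.
[OCl⁻]/[HOCl] = 10^(pH − pKa) = 10^(7.14 − 7.53) = 0.4074; fraction as HOCl = 1/(1 + 0.4074) = 0.7105.
Free chlorine required for 0.72 ppm HOCl: 0.72 / 0.7105 = 1.013 ppm.
FC to add: 1.013 − 0.7 = 0.3133 mg/L as Cl₂.
Cl₂ equivalent: 0.3133 mg/L × 547,000 L = 171.4 g.
Product at 68.1% available Cl: 171.4 / 0.681 = 251.7 g.

252 g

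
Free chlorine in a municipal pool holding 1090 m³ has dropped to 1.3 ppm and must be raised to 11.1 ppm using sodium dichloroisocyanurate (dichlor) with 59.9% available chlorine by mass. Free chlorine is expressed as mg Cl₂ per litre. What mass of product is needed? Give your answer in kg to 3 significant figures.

Volume: 1090 m³ = 1,090,000 L.
Chlorine deficit: 11.1 − 1.3 = 9.8 ppm = 9.8 mg/L as Cl₂.
Cl₂ equivalent needed: 9.8 mg/L × 1,090,000 L = 10,680,000 mg = 10,680 g.
Product at 59.9% available chlorine: 10,680 / 0.599 = 17,830 g.

17.8 kg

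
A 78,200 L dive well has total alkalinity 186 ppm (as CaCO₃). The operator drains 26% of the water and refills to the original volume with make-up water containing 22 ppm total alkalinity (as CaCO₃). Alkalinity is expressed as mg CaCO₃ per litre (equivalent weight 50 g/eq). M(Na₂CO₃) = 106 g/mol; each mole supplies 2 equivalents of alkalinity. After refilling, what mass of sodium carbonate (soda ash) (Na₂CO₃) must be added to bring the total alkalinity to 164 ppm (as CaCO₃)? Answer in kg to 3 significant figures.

After draining 26% and refilling: 186 × 0.74 + 22 × 0.26 = 143.36 ppm.
Deficit to target: 164 − 143.36 = 20.64 mg/L.
As CaCO₃: 20.64 mg/L × 78,200 L = 1614 g; ÷ 50 g/eq ÷ 2 = 16.14 mol Na₂CO₃.
Mass: 16.14 × 106 = 1711 g.

1.71 kg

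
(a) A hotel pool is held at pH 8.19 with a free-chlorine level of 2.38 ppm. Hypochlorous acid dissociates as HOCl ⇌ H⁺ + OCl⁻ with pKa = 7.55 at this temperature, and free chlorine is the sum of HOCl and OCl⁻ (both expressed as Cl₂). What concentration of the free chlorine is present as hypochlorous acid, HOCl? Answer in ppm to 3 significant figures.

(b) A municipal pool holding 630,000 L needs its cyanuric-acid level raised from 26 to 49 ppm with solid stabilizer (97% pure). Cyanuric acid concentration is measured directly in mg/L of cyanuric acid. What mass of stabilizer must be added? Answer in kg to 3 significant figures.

(a) [OCl⁻]/[HOCl] = 10^(pH − pKa) = 10^(8.19 − 7.55) = 10^0.64 = 4.365.
(a) Fraction as HOCl = 1 / (1 + 4.365) = 0.1864.
(a) HOCl = 0.1864 × 2.38 ppm = 0.4436 ppm.

(b) CYA to add: (49 − 26) = 23 mg/L × 630,000 L = 14,490 g cyanuric acid.
(b) At 97% purity: 14,490 / 0.97 = 14,940 g product.

(a) 0.444 ppm; (b) 14.9 kg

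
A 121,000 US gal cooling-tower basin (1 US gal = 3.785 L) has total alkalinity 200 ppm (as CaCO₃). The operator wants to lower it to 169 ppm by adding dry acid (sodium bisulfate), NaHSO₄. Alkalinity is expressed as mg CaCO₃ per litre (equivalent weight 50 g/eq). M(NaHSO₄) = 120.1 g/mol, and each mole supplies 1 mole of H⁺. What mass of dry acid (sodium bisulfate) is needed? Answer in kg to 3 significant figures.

34.1 kg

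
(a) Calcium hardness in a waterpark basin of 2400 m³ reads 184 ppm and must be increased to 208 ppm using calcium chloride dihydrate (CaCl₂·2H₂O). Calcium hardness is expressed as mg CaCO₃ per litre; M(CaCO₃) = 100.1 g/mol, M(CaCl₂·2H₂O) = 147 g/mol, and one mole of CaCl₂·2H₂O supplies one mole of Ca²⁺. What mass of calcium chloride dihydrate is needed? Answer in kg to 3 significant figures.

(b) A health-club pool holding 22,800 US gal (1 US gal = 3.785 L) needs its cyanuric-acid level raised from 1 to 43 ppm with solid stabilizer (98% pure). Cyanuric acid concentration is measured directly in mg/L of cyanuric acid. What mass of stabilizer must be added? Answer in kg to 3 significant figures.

(a) Volume: 2400 m³ = 2,400,000 L.
(a) Hardness to add: (208 − 184) = 24 mg/L as CaCO₃ × 2,400,000 L = 57,600 g as CaCO₃.
(a) Moles of Ca²⁺ (1 mol Ca²⁺ ≡ 1 mol CaCO₃): 57,600 / 100.1 g/mol = 575.4 mol.
(a) Mass of CaCl₂·2H₂O: 575.4 × 147 = 84,590 g.

(b) Volume: 22,800 US gal × 3.785 L/gal = 86,298 L.
(b) CYA to add: (43 − 1) = 42 mg/L × 86,298 L = 3625 g cyanuric acid.
(b) At 98% purity: 3625 / 0.98 = 3698 g product.

(a) 84.6 kg; (b) 3.70 kg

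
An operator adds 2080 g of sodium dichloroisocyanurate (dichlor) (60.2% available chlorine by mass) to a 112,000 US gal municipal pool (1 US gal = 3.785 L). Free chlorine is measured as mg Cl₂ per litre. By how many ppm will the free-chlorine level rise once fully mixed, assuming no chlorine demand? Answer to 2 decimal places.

2.95 ppm

Volume: 112,000 US gal × 3.785 L/gal = 423,920 L.
Available chlorine delivered: 2080 g × 0.602 = 1252 g as Cl₂.
Concentration rise: 1252 g / 423,920 L = 2.954 mg/L = 2.95 ppm.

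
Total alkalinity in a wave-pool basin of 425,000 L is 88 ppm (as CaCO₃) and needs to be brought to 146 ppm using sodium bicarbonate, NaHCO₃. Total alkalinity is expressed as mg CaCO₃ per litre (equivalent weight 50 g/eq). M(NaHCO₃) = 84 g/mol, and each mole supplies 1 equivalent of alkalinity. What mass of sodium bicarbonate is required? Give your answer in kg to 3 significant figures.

41.4 kg

Alkalinity to add: (146 − 88) = 58 mg/L as CaCO₃ × 425,000 L = 24,650 g as CaCO₃.
Equivalents: 24,650 g ÷ 50 g/eq = 493 eq.
NaHCO₃ supplies 1 eq per mole → 493 mol.
Mass: 493 mol × 84 g/mol = 41,410 g.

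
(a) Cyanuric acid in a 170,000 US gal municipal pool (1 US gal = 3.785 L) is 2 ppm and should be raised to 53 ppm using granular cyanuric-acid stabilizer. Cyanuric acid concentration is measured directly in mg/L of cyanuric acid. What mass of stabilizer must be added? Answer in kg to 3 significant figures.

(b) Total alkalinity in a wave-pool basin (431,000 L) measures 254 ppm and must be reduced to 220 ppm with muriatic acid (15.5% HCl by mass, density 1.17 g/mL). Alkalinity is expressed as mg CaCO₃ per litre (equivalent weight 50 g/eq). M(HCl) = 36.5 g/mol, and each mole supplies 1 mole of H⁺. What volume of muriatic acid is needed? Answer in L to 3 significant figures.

(a) Volume: 170,000 US gal × 3.785 L/gal = 643,450 L.
(a) CYA to add: (53 − 2) = 51 mg/L × 643,450 L = 32,820 g cyanuric acid.

(b) Alkalinity to neutralize: (254 − 220) = 34 mg/L as CaCO₃ × 431,000 L = 14,650 g as CaCO₃.
(b) Equivalents of H⁺ required: 14,650 ÷ 50 g/eq = 293.1 eq = 293.1 mol HCl.
(b) Mass of HCl: 293.1 × 36.5 = 10,700 g.
(b) Mass of 15.5% solution: 10,700 / 0.155 = 69,020 g.
(b) Volume: 69,020 g ÷ 1.17 g/mL = 58,990 mL.

(a) 32.8 kg; (b) 59.0 L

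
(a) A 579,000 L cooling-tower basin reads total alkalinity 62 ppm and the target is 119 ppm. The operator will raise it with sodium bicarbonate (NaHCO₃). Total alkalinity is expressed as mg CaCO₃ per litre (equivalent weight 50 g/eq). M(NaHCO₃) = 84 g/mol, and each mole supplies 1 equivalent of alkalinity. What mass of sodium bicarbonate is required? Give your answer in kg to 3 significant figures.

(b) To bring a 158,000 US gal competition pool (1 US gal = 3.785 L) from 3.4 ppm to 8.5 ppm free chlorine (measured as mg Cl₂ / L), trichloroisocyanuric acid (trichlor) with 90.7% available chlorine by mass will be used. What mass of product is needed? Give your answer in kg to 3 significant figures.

(a) 55.4 kg; (b) 3.36 kg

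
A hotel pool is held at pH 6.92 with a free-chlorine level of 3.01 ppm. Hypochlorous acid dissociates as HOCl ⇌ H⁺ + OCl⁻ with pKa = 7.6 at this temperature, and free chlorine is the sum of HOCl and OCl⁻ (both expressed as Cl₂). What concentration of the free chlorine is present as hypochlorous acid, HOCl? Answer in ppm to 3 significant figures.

[OCl⁻]/[HOCl] = 10^(pH − pKa) = 10^(6.92 − 7.6) = 10^-0.68 = 0.2089.
Fraction as HOCl = 1 / (1 + 0.2089) = 0.8272.
HOCl = 0.8272 × 3.01 ppm = 2.49 ppm.

2.49 ppm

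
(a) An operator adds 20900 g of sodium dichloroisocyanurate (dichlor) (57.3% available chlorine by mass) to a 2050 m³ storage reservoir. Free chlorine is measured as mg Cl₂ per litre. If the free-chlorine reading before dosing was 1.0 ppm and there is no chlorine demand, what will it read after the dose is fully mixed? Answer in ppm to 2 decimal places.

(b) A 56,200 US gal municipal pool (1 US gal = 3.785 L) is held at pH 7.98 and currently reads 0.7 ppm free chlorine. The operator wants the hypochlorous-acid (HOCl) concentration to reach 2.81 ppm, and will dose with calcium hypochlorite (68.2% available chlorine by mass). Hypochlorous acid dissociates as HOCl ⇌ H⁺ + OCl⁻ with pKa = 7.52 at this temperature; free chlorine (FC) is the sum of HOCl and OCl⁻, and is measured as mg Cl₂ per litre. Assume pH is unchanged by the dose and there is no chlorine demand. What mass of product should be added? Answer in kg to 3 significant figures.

(a) 6.84 ppm; (b) 3.19 kg

(a) Volume: 2050 m³ = 2,050,000 L.
(a) Available chlorine delivered: 20,900 g × 0.573 = 11,980 g as Cl₂.
(a) Concentration rise: 11,980 g / 2,050,000 L = 5.842 mg/L = 5.84 ppm.
(a) Final FC: 1.0 + 5.84 = 6.84 ppm.

(b) Volume: 56,200 US gal × 3.785 L/gal = 212,717 L.
(b) [OCl⁻]/[HOCl] = 10^(pH − pKa) = 10^(7.98 − 7.52) = 2.884; fraction as HOCl = 1/(1 + 2.884) = 0.2575.
(b) Free chlorine required for 2.81 ppm HOCl: 2.81 / 0.2575 = 10.91 ppm.
(b) FC to add: 10.91 − 0.7 = 10.21 mg/L as Cl₂.
(b) Cl₂ equivalent: 10.21 mg/L × 212,717 L = 2173 g.
(b) Product at 68.2% available Cl: 2173 / 0.682 = 3186 g.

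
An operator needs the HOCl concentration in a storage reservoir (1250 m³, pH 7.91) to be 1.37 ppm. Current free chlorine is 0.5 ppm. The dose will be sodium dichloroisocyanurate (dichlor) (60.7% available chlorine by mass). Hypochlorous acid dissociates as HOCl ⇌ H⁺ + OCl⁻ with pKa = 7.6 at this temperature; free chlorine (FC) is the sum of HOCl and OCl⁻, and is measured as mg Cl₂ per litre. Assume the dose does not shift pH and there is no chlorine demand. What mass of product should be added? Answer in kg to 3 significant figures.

7.55 kg

Volume: 1250 m³ = 1,250,000 L.
[OCl⁻]/[HOCl] = 10^(pH − pKa) = 10^(7.91 − 7.6) = 2.042; fraction as HOCl = 1/(1 + 2.042) = 0.3288.
Free chlorine required for 1.37 ppm HOCl: 1.37 / 0.3288 = 4.167 ppm.
FC to add: 4.167 − 0.5 = 3.667 mg/L as Cl₂.
Cl₂ equivalent: 3.667 mg/L × 1,250,000 L = 4584 g.
Product at 60.7% available Cl: 4584 / 0.607 = 7552 g.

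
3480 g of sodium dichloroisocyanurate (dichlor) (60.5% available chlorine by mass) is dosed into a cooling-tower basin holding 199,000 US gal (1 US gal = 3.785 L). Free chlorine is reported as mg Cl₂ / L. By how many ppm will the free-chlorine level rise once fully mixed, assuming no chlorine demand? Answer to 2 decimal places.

Volume: 199,000 US gal × 3.785 L/gal = 753,215 L.
Available chlorine delivered: 3480 g × 0.605 = 2105 g as Cl₂.
Concentration rise: 2105 g / 753,215 L = 2.795 mg/L = 2.80 ppm.

2.80 ppm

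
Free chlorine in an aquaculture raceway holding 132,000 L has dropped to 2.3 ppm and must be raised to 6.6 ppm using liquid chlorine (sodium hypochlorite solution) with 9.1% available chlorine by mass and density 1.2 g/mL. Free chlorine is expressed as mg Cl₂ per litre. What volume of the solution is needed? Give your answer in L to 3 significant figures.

5.20 L

Chlorine deficit: 6.6 − 2.3 = 4.3 ppm = 4.3 mg/L as Cl₂.
Cl₂ equivalent needed: 4.3 mg/L × 132,000 L = 567,600 mg = 567.6 g.
Product at 9.1% available chlorine: 567.6 / 0.091 = 6237 g.
Volume at density 1.2 g/mL: 6237 g ÷ 1.2 g/mL = 5198 mL.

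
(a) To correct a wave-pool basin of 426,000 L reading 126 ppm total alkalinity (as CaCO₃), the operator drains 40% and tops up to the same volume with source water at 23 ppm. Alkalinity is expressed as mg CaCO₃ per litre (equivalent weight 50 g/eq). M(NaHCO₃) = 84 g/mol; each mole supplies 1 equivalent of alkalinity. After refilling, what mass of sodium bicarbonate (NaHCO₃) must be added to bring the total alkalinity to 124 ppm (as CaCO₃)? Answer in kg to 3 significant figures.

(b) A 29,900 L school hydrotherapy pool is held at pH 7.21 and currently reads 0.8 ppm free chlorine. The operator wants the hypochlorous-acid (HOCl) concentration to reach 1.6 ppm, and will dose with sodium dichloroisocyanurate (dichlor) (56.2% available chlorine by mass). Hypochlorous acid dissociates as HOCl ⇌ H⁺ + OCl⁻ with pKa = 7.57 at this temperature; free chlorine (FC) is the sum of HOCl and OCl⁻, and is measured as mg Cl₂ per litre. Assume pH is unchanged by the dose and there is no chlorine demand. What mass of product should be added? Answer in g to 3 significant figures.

(a) After draining 40% and refilling: 126 × 0.60 + 23 × 0.40 = 84.8 ppm.
(a) Deficit to target: 124 − 84.8 = 39.2 mg/L.
(a) As CaCO₃: 39.2 mg/L × 426,000 L = 16,700 g; ÷ 50 g/eq ÷ 1 = 334 mol NaHCO₃.
(a) Mass: 334 × 84 = 28,050 g.

(b) [OCl⁻]/[HOCl] = 10^(pH − pKa) = 10^(7.21 − 7.57) = 0.4365; fraction as HOCl = 1/(1 + 0.4365) = 0.6961.
(b) Free chlorine required for 1.6 ppm HOCl: 1.6 / 0.6961 = 2.298 ppm.
(b) FC to add: 2.298 − 0.8 = 1.498 mg/L as Cl₂.
(b) Cl₂ equivalent: 1.498 mg/L × 29,900 L = 44.8 g.
(b) Product at 56.2% available Cl: 44.8 / 0.562 = 79.72 g.

(a) 28.1 kg; (b) 79.7 g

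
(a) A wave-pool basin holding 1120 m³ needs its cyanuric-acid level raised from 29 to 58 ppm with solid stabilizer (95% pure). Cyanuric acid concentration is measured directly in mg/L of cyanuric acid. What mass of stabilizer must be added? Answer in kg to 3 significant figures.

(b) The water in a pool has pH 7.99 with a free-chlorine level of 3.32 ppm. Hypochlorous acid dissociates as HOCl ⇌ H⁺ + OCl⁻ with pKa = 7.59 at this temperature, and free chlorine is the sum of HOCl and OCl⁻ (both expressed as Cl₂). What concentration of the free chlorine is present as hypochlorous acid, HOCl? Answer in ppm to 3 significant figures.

(a) Volume: 1120 m³ = 1,120,000 L.
(a) CYA to add: (58 − 29) = 29 mg/L × 1,120,000 L = 32,480 g cyanuric acid.
(a) At 95% purity: 32,480 / 0.95 = 34,190 g product.

(b) [OCl⁻]/[HOCl] = 10^(pH − pKa) = 10^(7.99 − 7.59) = 10^0.40 = 2.512.
(b) Fraction as HOCl = 1 / (1 + 2.512) = 0.2847.
(b) HOCl = 0.2847 × 3.32 ppm = 0.9454 ppm.

(a) 34.2 kg; (b) 0.945 ppm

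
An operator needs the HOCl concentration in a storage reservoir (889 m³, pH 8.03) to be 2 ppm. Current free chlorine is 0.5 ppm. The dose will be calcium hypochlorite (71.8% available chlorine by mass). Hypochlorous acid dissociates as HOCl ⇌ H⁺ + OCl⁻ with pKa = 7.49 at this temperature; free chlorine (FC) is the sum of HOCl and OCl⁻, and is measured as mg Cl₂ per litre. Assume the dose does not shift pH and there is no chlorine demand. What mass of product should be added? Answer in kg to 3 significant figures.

Volume: 889 m³ = 889,000 L.
[OCl⁻]/[HOCl] = 10^(pH − pKa) = 10^(8.03 − 7.49) = 3.467; fraction as HOCl = 1/(1 + 3.467) = 0.2238.
Free chlorine required for 2 ppm HOCl: 2 / 0.2238 = 8.935 ppm.
FC to add: 8.935 − 0.5 = 8.435 mg/L as Cl₂.
Cl₂ equivalent: 8.435 mg/L × 889,000 L = 7498 g.
Product at 71.8% available Cl: 7498 / 0.718 = 10,440 g.

10.4 kg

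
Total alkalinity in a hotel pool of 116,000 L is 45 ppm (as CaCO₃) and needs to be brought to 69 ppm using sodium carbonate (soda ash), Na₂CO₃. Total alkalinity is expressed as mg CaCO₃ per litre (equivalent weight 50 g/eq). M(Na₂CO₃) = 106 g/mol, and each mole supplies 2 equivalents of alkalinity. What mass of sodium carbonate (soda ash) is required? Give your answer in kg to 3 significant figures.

2.95 kg

Alkalinity to add: (69 − 45) = 24 mg/L as CaCO₃ × 116,000 L = 2784 g as CaCO₃.
Equivalents: 2784 g ÷ 50 g/eq = 55.68 eq.
Each mole of Na₂CO₃ supplies 2 eq, so 55.68 / 2 = 27.84 mol.
Mass: 27.84 mol × 106 g/mol = 2951 g.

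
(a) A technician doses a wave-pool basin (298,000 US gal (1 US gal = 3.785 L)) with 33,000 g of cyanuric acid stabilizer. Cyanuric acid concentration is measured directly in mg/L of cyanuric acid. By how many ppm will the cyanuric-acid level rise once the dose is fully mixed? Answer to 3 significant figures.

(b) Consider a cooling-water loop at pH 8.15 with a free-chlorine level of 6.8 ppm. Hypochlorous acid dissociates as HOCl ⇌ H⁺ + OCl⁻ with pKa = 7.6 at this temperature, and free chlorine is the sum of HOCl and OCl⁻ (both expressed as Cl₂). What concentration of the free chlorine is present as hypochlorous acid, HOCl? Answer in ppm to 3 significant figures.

(a) Volume: 298,000 US gal × 3.785 L/gal = 1,127,930 L.
(a) Rise: 33,000 g / 1,127,930 L × 1000 = 29.26 mg/L.

(b) [OCl⁻]/[HOCl] = 10^(pH − pKa) = 10^(8.15 − 7.6) = 10^0.55 = 3.548.
(b) Fraction as HOCl = 1 / (1 + 3.548) = 0.2199.
(b) HOCl = 0.2199 × 6.8 ppm = 1.495 ppm.

(a) 29.3 ppm; (b) 1.50 ppm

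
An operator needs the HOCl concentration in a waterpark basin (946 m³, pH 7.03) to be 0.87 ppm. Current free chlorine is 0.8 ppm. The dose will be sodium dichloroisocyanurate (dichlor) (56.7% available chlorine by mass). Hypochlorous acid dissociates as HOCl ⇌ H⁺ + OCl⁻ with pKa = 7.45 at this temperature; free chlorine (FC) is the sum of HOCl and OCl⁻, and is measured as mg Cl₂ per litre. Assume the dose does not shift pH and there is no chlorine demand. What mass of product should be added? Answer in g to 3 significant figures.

669 g

Volume: 946 m³ = 946,000 L.
[OCl⁻]/[HOCl] = 10^(pH − pKa) = 10^(7.03 − 7.45) = 0.3802; fraction as HOCl = 1/(1 + 0.3802) = 0.7245.
Free chlorine required for 0.87 ppm HOCl: 0.87 / 0.7245 = 1.201 ppm.
FC to add: 1.201 − 0.8 = 0.4008 mg/L as Cl₂.
Cl₂ equivalent: 0.4008 mg/L × 946,000 L = 379.1 g.
Product at 56.7% available Cl: 379.1 / 0.567 = 668.6 g.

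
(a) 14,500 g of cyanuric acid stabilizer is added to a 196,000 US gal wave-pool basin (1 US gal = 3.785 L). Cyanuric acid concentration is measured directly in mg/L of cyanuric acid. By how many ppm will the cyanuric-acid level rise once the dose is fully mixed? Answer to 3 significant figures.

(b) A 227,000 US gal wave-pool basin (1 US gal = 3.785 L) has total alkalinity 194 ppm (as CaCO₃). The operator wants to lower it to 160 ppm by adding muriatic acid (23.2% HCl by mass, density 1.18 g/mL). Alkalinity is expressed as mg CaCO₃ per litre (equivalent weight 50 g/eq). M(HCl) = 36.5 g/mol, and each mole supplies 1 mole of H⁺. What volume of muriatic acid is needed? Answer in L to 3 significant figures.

(a) Volume: 196,000 US gal × 3.785 L/gal = 741,860 L.
(a) Rise: 14,500 g / 741,860 L × 1000 = 19.55 mg/L.

(b) Volume: 227,000 US gal × 3.785 L/gal = 859,195 L.
(b) Alkalinity to neutralize: (194 − 160) = 34 mg/L as CaCO₃ × 859,195 L = 29,210 g as CaCO₃.
(b) Equivalents of H⁺ required: 29,210 ÷ 50 g/eq = 584.3 eq = 584.3 mol HCl.
(b) Mass of HCl: 584.3 × 36.5 = 21,330 g.
(b) Mass of 23.2% solution: 21,330 / 0.232 = 91,920 g.
(b) Volume: 91,920 g ÷ 1.18 g/mL = 77,900 mL.

(a) 19.5 ppm; (b) 77.9 L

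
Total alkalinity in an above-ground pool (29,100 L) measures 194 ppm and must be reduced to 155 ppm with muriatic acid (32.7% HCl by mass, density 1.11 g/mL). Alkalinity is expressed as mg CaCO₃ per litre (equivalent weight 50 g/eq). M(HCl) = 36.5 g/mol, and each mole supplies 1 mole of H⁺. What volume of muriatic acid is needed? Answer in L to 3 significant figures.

2.28 L

Alkalinity to neutralize: (194 − 155) = 39 mg/L as CaCO₃ × 29,100 L = 1135 g as CaCO₃.
Equivalents of H⁺ required: 1135 ÷ 50 g/eq = 22.7 eq = 22.7 mol HCl.
Mass of HCl: 22.7 × 36.5 = 828.5 g.
Mass of 32.7% solution: 828.5 / 0.327 = 2534 g.
Volume: 2534 g ÷ 1.11 g/mL = 2282 mL.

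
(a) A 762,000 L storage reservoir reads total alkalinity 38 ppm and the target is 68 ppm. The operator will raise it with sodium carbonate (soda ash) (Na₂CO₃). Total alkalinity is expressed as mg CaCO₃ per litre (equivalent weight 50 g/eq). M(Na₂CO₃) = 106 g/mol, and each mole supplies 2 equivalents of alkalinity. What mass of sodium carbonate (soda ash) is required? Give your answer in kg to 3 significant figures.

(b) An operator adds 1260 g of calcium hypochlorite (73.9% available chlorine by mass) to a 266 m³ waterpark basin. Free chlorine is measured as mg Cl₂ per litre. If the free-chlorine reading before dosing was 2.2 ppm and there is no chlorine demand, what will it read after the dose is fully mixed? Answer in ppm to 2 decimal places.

(a) Alkalinity to add: (68 − 38) = 30 mg/L as CaCO₃ × 762,000 L = 22,860 g as CaCO₃.
(a) Equivalents: 22,860 g ÷ 50 g/eq = 457.2 eq.
(a) Each mole of Na₂CO₃ supplies 2 eq, so 457.2 / 2 = 228.6 mol.
(a) Mass: 228.6 mol × 106 g/mol = 24,230 g.

(b) Volume: 266 m³ = 266,000 L.
(b) Available chlorine delivered: 1260 g × 0.739 = 931.1 g as Cl₂.
(b) Concentration rise: 931.1 g / 266,000 L = 3.501 mg/L = 3.50 ppm.
(b) Final FC: 2.2 + 3.50 = 5.70 ppm.

(a) 24.2 kg; (b) 5.70 ppm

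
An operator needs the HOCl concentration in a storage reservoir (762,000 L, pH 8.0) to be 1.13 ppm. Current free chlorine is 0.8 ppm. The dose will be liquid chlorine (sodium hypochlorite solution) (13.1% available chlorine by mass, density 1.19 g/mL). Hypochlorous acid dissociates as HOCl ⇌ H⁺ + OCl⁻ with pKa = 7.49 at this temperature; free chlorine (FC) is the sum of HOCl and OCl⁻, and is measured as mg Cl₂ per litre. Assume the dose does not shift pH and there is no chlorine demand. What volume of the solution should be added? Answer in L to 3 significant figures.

19.5 L

[OCl⁻]/[HOCl] = 10^(pH − pKa) = 10^(8.0 − 7.49) = 3.236; fraction as HOCl = 1/(1 + 3.236) = 0.2361.
Free chlorine required for 1.13 ppm HOCl: 1.13 / 0.2361 = 4.787 ppm.
FC to add: 4.787 − 0.8 = 3.987 mg/L as Cl₂.
Cl₂ equivalent: 3.987 mg/L × 762,000 L = 3038 g.
Product at 13.1% available Cl: 3038 / 0.131 = 23,190 g.
Volume: 23,190 g ÷ 1.19 g/mL = 19,490 mL.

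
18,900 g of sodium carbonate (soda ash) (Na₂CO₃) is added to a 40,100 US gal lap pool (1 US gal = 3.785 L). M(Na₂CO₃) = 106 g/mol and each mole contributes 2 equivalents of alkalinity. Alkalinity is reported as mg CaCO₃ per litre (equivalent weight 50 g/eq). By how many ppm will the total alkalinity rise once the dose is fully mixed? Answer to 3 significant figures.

Volume: 40,100 US gal × 3.785 L/gal = 151,778 L.
Moles of Na₂CO₃: 18,900 g ÷ 106 g/mol = 178.3 mol → 356.6 eq of alkalinity.
As CaCO₃: 356.6 eq × 50 g/eq = 17,830 g.
Rise: 17,830 g / 151,778 L × 1000 = 117.5 mg/L.

117 ppm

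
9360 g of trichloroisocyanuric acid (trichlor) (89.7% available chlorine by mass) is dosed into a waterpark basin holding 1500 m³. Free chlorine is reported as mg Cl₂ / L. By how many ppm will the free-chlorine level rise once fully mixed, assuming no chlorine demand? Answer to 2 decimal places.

5.60 ppm

Volume: 1500 m³ = 1,500,000 L.
Available chlorine delivered: 9360 g × 0.897 = 8396 g as Cl₂.
Concentration rise: 8396 g / 1,500,000 L = 5.597 mg/L = 5.60 ppm.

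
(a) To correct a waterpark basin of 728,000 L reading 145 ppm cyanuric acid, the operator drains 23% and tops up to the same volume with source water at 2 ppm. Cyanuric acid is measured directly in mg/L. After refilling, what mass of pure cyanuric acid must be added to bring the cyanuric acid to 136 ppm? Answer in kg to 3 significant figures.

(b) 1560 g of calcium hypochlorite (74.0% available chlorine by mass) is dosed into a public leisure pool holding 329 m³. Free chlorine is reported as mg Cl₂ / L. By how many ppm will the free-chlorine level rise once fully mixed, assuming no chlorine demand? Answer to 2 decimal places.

(a) 17.4 kg; (b) 3.51 ppm

(a) After draining 23% and refilling: 145 × 0.77 + 2 × 0.23 = 112.11 ppm.
(a) Deficit to target: 136 − 112.11 = 23.89 mg/L.
(a) Mass: 23.89 mg/L × 728,000 L = 17,390 g cyanuric acid.

(b) Volume: 329 m³ = 329,000 L.
(b) Available chlorine delivered: 1560 g × 0.74 = 1154 g as Cl₂.
(b) Concentration rise: 1154 g / 329,000 L = 3.509 mg/L = 3.51 ppm.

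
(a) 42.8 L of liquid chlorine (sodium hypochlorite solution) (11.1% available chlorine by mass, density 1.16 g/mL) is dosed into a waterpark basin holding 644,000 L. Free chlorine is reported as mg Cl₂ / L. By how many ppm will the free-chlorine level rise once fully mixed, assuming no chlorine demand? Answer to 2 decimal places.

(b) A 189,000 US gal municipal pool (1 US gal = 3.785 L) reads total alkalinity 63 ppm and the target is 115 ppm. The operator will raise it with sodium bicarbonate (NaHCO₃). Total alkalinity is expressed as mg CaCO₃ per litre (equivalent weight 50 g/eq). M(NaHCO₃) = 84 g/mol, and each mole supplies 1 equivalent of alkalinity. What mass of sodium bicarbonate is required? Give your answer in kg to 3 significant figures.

(a) Mass of solution: 42.8 L × 1000 mL/L × 1.16 g/mL = 49,650 g.
(a) Available chlorine delivered: 49,650 g × 0.111 = 5511 g as Cl₂.
(a) Concentration rise: 5511 g / 644,000 L = 8.557 mg/L = 8.56 ppm.

(b) Volume: 189,000 US gal × 3.785 L/gal = 715,365 L.
(b) Alkalinity to add: (115 − 63) = 52 mg/L as CaCO₃ × 715,365 L = 37,200 g as CaCO₃.
(b) Equivalents: 37,200 g ÷ 50 g/eq = 744 eq.
(b) NaHCO₃ supplies 1 eq per mole → 744 mol.
(b) Mass: 744 mol × 84 g/mol = 62,490 g.

(a) 8.56 ppm; (b) 62.5 kg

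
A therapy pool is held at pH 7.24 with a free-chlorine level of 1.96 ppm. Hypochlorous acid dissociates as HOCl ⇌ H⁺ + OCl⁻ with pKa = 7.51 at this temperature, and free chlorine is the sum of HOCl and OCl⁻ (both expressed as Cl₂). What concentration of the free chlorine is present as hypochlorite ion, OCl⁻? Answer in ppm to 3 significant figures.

[OCl⁻]/[HOCl] = 10^(pH − pKa) = 10^(7.24 − 7.51) = 10^-0.27 = 0.537.
Fraction as HOCl = 1 / (1 + 0.537) = 0.6506.
OCl⁻ = (1 − 0.6506) × 1.96 ppm = 0.6848 ppm.

0.685 ppm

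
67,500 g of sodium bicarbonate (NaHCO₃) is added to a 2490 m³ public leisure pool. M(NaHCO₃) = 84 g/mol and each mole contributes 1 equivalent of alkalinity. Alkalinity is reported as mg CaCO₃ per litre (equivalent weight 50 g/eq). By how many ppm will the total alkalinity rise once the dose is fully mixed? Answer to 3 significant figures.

Volume: 2490 m³ = 2,490,000 L.
Moles of NaHCO₃: 67,500 g ÷ 84 g/mol = 803.6 mol → 803.6 eq of alkalinity.
As CaCO₃: 803.6 eq × 50 g/eq = 40,180 g.
Rise: 40,180 g / 2,490,000 L × 1000 = 16.14 mg/L.

16.1 ppm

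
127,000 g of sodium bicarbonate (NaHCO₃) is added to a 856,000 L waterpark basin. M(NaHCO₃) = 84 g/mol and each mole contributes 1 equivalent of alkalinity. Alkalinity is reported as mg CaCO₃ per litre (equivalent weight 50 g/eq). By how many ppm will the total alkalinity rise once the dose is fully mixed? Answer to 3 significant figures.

88.3 ppm

Moles of NaHCO₃: 127,000 g ÷ 84 g/mol = 1512 mol → 1512 eq of alkalinity.
As CaCO₃: 1512 eq × 50 g/eq = 75,600 g.
Rise: 75,600 g / 856,000 L × 1000 = 88.31 mg/L.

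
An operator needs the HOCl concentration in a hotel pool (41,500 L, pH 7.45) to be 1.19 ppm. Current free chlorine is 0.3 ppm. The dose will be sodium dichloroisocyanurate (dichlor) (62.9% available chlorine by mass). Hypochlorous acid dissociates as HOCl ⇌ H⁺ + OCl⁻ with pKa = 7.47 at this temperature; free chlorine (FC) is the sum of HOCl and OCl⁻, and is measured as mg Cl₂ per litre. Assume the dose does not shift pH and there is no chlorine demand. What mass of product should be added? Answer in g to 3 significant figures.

134 g

[OCl⁻]/[HOCl] = 10^(pH − pKa) = 10^(7.45 − 7.47) = 0.955; fraction as HOCl = 1/(1 + 0.955) = 0.5115.
Free chlorine required for 1.19 ppm HOCl: 1.19 / 0.5115 = 2.326 ppm.
FC to add: 2.326 − 0.3 = 2.026 mg/L as Cl₂.
Cl₂ equivalent: 2.026 mg/L × 41,500 L = 84.1 g.
Product at 62.9% available Cl: 84.1 / 0.629 = 133.7 g.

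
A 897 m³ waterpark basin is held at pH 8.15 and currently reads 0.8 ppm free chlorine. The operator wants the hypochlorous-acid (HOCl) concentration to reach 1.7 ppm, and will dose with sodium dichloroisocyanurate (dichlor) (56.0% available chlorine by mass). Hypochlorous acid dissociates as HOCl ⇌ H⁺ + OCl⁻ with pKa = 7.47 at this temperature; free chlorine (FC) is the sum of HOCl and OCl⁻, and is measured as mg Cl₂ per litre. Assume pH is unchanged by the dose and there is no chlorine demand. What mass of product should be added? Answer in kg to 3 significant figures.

14.5 kg

Volume: 897 m³ = 897,000 L.
[OCl⁻]/[HOCl] = 10^(pH − pKa) = 10^(8.15 − 7.47) = 4.786; fraction as HOCl = 1/(1 + 4.786) = 0.1728.
Free chlorine required for 1.7 ppm HOCl: 1.7 / 0.1728 = 9.837 ppm.
FC to add: 9.837 − 0.8 = 9.037 mg/L as Cl₂.
Cl₂ equivalent: 9.037 mg/L × 897,000 L = 8106 g.
Product at 56.0% available Cl: 8106 / 0.56 = 14,470 g.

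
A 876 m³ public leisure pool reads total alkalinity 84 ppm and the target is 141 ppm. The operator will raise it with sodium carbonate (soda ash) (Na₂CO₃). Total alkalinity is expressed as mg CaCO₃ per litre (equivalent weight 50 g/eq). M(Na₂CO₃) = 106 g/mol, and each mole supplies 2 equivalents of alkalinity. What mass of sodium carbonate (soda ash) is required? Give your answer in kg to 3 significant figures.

52.9 kg

Volume: 876 m³ = 876,000 L.
Alkalinity to add: (141 − 84) = 57 mg/L as CaCO₃ × 876,000 L = 49,930 g as CaCO₃.
Equivalents: 49,930 g ÷ 50 g/eq = 998.6 eq.
Each mole of Na₂CO₃ supplies 2 eq, so 998.6 / 2 = 499.3 mol.
Mass: 499.3 mol × 106 g/mol = 52,930 g.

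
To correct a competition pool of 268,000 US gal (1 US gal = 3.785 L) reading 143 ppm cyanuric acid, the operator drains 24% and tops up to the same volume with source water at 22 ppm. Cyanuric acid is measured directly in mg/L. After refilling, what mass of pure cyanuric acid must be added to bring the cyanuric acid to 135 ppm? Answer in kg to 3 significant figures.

Volume: 268,000 US gal × 3.785 L/gal = 1,014,380 L.
After draining 24% and refilling: 143 × 0.76 + 22 × 0.24 = 113.96 ppm.
Deficit to target: 135 − 113.96 = 21.04 mg/L.
Mass: 21.04 mg/L × 1,014,380 L = 21,340 g cyanuric acid.

21.3 kg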